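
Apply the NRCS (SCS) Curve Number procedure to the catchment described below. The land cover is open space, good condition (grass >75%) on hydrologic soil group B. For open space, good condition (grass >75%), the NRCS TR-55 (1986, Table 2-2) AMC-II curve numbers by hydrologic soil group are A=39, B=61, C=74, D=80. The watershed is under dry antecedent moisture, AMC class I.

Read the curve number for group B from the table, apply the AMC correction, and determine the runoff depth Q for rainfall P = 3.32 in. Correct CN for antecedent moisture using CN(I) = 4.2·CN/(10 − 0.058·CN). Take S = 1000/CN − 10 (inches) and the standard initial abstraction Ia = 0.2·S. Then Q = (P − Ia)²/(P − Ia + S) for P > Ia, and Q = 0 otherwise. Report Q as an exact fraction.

NRCS table: open space, good condition (grass >75%), soil group B → CN(II) = 61
Adjust CN=61 to AMC I: 4.2·61/(10 − 0.058·61) → (1281/5) ÷ (3231/500) = 42700/1077 ≈ 39.647
S = 1000/(42700/1077) − 10 = 6500/427 in ≈ 15.222 in
Ia = 0.2·(6500/427) = 1300/427 in ≈ 3.044 in
Excess rainfall: 3.320 − 3.044 = 0.276 in; P > Ia so Q > 0
Runoff Q = (P−Ia)²/(P−Ia+S) = (0.276)²/(0.276+15.222) = 8649481/1766082675 ≈ 0.005 in

Q = 8649481/1766082675 in ≈ 0.005 in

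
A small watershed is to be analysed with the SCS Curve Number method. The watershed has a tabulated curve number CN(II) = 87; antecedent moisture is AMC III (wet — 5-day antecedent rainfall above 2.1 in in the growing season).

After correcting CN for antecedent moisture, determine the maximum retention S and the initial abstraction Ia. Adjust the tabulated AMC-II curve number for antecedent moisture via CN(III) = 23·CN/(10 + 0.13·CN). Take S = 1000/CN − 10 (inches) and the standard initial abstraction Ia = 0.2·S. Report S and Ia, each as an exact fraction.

Adjust CN=87 to AMC III: 23·87/(10 + 0.13·87) → 2001 ÷ (2131/100) = 200100/2131 ≈ 93.900
Max retention: S = 1000/(200100/2131) − 10 = 1300/2001 in (≈ 0.650 in)
Initial abstraction Ia = S/5 = (1300/2001)/5 = 260/2001 ≈ 0.130 in

S = 1300/2001 in ≈ 0.650 in; Ia = 260/2001 in ≈ 0.130 in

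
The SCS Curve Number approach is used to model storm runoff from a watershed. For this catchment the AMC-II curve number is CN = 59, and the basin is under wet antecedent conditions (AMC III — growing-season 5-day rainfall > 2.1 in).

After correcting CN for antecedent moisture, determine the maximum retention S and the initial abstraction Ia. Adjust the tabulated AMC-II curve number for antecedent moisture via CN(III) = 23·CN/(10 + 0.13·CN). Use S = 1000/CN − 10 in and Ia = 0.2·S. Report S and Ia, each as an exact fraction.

S = 4100/1357 in ≈ 3.021 in; Ia = 820/1357 in ≈ 0.604 in

CN(III) from CN(II)=59: (23·59)/(10 + 0.13·59) = 135700/1767 ≈ 76.797
S = 1000/(135700/1767) − 10 = 4100/1357 in ≈ 3.021 in
Ia = 0.2·(4100/1357) = 820/1357 in ≈ 0.604 in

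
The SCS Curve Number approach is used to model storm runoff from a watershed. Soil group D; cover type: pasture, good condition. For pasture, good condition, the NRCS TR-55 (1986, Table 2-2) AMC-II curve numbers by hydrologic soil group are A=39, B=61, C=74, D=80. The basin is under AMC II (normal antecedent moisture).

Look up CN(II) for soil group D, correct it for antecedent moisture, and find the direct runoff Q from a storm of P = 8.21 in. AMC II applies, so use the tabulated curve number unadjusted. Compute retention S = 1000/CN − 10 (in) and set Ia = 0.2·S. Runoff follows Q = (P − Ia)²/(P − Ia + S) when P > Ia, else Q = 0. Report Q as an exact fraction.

Q = 594441/102100 in ≈ 5.822 in

NRCS table: pasture, good condition, soil group D → CN(II) = 80
CN(II) = 80; AMC II needs no correction.
Retention S: 1000/CN − 10 with CN=80.000 → S = 5/2 ≈ 2.500 in
Initial abstraction Ia = S/5 = (5/2)/5 = 1/2 ≈ 0.500 in
Excess rainfall: 8.210 − 0.500 = 7.710 in; P > Ia so Q > 0
Q = (771/100)²/((771/100) + 5/2) = (594441/10000)/(1021/100) = 594441/102100 in ≈ 5.822 in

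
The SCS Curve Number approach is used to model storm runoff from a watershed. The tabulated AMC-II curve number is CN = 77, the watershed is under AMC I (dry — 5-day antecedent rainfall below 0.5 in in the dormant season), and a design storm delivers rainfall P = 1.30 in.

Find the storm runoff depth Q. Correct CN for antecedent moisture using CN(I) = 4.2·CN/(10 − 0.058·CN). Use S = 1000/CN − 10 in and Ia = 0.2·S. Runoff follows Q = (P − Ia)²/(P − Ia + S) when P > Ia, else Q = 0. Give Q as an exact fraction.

Dry (AMC I): CN(I) = 4.2·77/(10 − 0.058·77) = (1617/5)/(2767/500) = 161700/2767 ≈ 58.439
Retention S: 1000/CN − 10 with CN=58.439 → S = 11500/1617 ≈ 7.112 in
Ia = 0.2S: 0.2·7.112 = 1.422 in (exactly 2300/1617)
P = 1.300 ≤ Ia = 1.422 in: entire storm abstracted, Q = 0.

Q = 0 in ≈ 0.000 in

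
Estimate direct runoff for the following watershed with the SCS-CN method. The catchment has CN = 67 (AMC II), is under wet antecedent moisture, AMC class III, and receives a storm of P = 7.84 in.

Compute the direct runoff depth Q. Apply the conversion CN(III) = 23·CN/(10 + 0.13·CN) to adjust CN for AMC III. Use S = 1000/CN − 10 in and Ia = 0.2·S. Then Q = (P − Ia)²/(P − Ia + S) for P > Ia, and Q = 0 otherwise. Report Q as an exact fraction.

Q = 20382701824/3544646725 in ≈ 5.750 in

CN(III) from CN(II)=67: (23·67)/(10 + 0.13·67) = 154100/1871 ≈ 82.362
S = 1000/(154100/1871) − 10 = 3300/1541 in ≈ 2.141 in
Ia = 0.2·(3300/1541) = 660/1541 in ≈ 0.428 in
P − Ia = 7.840 − 0.428 = 285536/38525 ≈ 7.412 in (> 0, runoff occurs)
Q = (285536/38525)²/((285536/38525) + 3300/1541) = (81530807296/1484175625)/(368036/38525) = 20382701824/3544646725 in ≈ 5.750 in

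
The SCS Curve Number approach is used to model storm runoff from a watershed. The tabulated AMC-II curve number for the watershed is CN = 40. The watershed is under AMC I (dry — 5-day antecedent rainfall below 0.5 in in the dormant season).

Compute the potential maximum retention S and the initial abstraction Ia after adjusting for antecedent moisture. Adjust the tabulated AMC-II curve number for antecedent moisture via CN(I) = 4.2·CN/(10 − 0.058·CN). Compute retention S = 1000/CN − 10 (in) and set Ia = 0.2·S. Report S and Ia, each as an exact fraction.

Dry (AMC I): CN(I) = 4.2·40/(10 − 0.058·40) = 168/(192/25) = 175/8 ≈ 21.875
Retention S: 1000/CN − 10 with CN=21.875 → S = 250/7 ≈ 35.714 in
Ia = 0.2·(250/7) = 50/7 in ≈ 7.143 in

S = 250/7 in ≈ 35.714 in; Ia = 50/7 in ≈ 7.143 in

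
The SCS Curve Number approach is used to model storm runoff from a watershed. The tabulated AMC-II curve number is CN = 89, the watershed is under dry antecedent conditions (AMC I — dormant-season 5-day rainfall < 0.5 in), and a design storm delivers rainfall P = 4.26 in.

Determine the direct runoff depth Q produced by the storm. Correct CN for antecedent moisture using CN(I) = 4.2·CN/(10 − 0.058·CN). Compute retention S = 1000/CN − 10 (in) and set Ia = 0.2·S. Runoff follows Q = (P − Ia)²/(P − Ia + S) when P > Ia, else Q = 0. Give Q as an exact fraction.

Dry (AMC I): CN(I) = 4.2·89/(10 − 0.058·89) = (1869/5)/(2419/500) = 186900/2419 ≈ 77.263
Retention S: 1000/CN − 10 with CN=77.263 → S = 5500/1869 ≈ 2.943 in
Ia = 0.2·(5500/1869) = 1100/1869 in ≈ 0.589 in
Excess rainfall: 4.260 − 0.589 = 3.671 in; P > Ia so Q > 0
Q: (343097/93450)² ÷ (618097/93450) = 117715551409/57761164650 in (≈ 2.038 in)

Q = 117715551409/57761164650 in ≈ 2.038 in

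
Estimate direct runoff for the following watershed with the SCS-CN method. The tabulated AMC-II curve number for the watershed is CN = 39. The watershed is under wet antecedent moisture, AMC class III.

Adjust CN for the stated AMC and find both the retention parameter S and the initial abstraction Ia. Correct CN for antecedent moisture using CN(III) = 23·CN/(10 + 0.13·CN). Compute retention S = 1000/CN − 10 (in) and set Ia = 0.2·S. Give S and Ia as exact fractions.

S = 6100/897 in ≈ 6.800 in; Ia = 1220/897 in ≈ 1.360 in

Adjust CN=39 to AMC III: 23·39/(10 + 0.13·39) → 897 ÷ (1507/100) = 89700/1507 ≈ 59.522
Max retention: S = 1000/(89700/1507) − 10 = 6100/897 in (≈ 6.800 in)
Ia = 0.2·(6100/897) = 1220/897 in ≈ 1.360 in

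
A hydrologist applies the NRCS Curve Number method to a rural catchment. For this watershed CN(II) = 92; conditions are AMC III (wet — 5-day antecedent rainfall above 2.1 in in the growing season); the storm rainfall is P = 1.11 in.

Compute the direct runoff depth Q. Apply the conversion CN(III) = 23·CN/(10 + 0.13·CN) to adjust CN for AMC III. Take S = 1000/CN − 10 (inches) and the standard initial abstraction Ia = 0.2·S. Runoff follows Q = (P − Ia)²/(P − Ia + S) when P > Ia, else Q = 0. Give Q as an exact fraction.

CN(III) from CN(II)=92: (23·92)/(10 + 0.13·92) = 52900/549 ≈ 96.357
S = 1000/(52900/549) − 10 = 200/529 in ≈ 0.378 in
Initial abstraction Ia = S/5 = (200/529)/5 = 40/529 ≈ 0.076 in
Excess rainfall: 1.110 − 0.076 = 1.034 in; P > Ia so Q > 0
Q = (54719/52900)²/((54719/52900) + 200/529) = (2994168961/2798410000)/(74719/52900) = 2994168961/3952635100 in ≈ 0.758 in

Q = 2994168961/3952635100 in ≈ 0.758 in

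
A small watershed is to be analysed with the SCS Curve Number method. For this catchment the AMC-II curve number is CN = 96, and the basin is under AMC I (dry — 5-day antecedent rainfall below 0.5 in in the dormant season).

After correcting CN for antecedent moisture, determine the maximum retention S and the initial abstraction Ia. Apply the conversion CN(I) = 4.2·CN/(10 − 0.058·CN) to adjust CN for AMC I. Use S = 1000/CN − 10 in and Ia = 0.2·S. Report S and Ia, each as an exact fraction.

S = 125/126 in ≈ 0.992 in; Ia = 25/126 in ≈ 0.198 in

Dry (AMC I): CN(I) = 4.2·96/(10 − 0.058·96) = (2016/5)/(554/125) = 25200/277 ≈ 90.975
Max retention: S = 1000/(25200/277) − 10 = 125/126 in (≈ 0.992 in)
Ia = 0.2·(125/126) = 25/126 in ≈ 0.198 in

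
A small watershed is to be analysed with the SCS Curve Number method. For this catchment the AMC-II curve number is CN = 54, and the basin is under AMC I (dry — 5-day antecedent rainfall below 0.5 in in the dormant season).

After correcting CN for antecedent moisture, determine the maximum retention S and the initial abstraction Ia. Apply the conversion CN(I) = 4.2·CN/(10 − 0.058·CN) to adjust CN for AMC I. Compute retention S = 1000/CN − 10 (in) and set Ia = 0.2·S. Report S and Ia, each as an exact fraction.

CN(I) from CN(II)=54: (4.2·54)/(10 − 0.058·54) = 56700/1717 ≈ 33.023
S = 1000/(56700/1717) − 10 = 11500/567 in ≈ 20.282 in
Ia = 0.2S: 0.2·20.282 = 4.056 in (exactly 2300/567)

S = 11500/567 in ≈ 20.282 in; Ia = 2300/567 in ≈ 4.056 in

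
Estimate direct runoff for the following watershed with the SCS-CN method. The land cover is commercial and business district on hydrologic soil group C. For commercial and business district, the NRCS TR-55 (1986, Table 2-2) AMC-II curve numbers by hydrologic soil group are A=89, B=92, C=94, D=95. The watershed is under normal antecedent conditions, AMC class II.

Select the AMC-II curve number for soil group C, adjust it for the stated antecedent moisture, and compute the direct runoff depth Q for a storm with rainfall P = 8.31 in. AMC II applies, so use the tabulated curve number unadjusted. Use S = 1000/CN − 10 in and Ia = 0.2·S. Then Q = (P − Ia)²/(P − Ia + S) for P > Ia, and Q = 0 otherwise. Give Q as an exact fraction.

NRCS table: commercial and business district, soil group C → CN(II) = 94
CN(II) = 94; AMC II needs no correction.
Retention S: 1000/CN − 10 with CN=94.000 → S = 30/47 ≈ 0.638 in
Ia = 0.2S: 0.2·0.638 = 0.128 in (exactly 6/47)
Since P=8.310 > Ia=0.128: effective rainfall P−Ia = 38457/4700 in
Q: (38457/4700)² ÷ (41457/4700) = 492980283/64949300 in (≈ 7.590 in)

Q = 492980283/64949300 in ≈ 7.590 in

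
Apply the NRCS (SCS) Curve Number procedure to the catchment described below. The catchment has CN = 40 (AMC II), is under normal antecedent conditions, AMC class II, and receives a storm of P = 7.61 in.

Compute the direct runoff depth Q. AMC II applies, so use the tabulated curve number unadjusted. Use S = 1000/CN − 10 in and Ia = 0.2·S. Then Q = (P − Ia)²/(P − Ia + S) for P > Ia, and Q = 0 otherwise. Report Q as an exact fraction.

Average conditions: CN = 40 (no AMC adjustment).
Retention S: 1000/CN − 10 with CN=40.000 → S = 15 ≈ 15.000 in
Initial abstraction Ia = S/5 = 15/5 = 3 ≈ 3.000 in
P − Ia = 7.610 − 3.000 = 461/100 ≈ 4.610 in (> 0, runoff occurs)
Q = (461/100)²/((461/100) + 15) = (212521/10000)/(1961/100) = 212521/196100 in ≈ 1.084 in

Q = 212521/196100 in ≈ 1.084 in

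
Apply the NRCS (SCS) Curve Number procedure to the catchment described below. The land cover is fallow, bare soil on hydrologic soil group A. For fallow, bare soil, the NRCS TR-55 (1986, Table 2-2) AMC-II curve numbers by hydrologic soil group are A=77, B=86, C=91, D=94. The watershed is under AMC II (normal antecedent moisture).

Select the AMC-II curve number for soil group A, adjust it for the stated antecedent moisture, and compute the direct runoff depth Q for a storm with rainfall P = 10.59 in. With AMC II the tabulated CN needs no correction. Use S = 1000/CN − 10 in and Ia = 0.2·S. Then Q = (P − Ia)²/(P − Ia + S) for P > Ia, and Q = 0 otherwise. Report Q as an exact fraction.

NRCS table: fallow, bare soil, soil group A → CN(II) = 77
CN(II) = 77; AMC II needs no correction.
Max retention: S = 1000/77 − 10 = 230/77 in (≈ 2.987 in)
Ia = 0.2·(230/77) = 46/77 in ≈ 0.597 in
Since P=10.590 > Ia=0.597: effective rainfall P−Ia = 76943/7700 in
Q = (76943/7700)²/((76943/7700) + 230/77) = (5920225249/59290000)/(99943/7700) = 5920225249/769561100 in ≈ 7.693 in

Q = 5920225249/769561100 in ≈ 7.693 in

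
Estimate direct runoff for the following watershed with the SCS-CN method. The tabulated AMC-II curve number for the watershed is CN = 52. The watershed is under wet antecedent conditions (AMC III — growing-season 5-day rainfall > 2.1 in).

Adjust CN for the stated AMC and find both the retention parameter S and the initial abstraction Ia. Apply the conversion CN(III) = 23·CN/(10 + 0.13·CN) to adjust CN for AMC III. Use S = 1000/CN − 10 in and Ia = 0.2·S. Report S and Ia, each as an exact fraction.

S = 1200/299 in ≈ 4.013 in; Ia = 240/299 in ≈ 0.803 in

CN(III) from CN(II)=52: (23·52)/(10 + 0.13·52) = 29900/419 ≈ 71.360
S = 1000/(29900/419) − 10 = 1200/299 in ≈ 4.013 in
Initial abstraction Ia = S/5 = (1200/299)/5 = 240/299 ≈ 0.803 in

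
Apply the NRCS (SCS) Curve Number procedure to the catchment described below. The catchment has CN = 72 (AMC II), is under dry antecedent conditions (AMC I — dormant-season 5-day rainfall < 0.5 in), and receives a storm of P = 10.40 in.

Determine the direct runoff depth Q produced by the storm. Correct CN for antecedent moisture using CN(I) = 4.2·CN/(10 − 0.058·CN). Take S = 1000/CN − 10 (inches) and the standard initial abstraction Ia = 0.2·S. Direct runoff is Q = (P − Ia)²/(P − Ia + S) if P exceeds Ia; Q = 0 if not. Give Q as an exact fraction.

Q = 332929/81135 in ≈ 4.103 in

Adjust CN=72 to AMC I: 4.2·72/(10 − 0.058·72) → (1512/5) ÷ (728/125) = 675/13 ≈ 51.923
S = 1000/(675/13) − 10 = 250/27 in ≈ 9.259 in
Initial abstraction Ia = S/5 = (250/27)/5 = 50/27 ≈ 1.852 in
P − Ia = 10.400 − 1.852 = 1154/135 ≈ 8.548 in (> 0, runoff occurs)
Q: (1154/135)² ÷ (2404/135) = 332929/81135 in (≈ 4.103 in)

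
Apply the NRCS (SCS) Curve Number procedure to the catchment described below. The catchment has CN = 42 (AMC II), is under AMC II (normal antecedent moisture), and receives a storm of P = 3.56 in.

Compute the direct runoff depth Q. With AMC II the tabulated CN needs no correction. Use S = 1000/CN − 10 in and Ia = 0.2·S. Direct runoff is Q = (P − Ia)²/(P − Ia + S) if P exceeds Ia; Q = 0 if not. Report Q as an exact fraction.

Q = 175561/4026225 in ≈ 0.044 in

CN(II) = 42; AMC II needs no correction.
S = 1000/42 − 10 = 290/21 in ≈ 13.810 in
Ia = 0.2·(290/21) = 58/21 in ≈ 2.762 in
Since P=3.560 > Ia=2.762: effective rainfall P−Ia = 419/525 in
Q: (419/525)² ÷ (7669/525) = 175561/4026225 in (≈ 0.044 in)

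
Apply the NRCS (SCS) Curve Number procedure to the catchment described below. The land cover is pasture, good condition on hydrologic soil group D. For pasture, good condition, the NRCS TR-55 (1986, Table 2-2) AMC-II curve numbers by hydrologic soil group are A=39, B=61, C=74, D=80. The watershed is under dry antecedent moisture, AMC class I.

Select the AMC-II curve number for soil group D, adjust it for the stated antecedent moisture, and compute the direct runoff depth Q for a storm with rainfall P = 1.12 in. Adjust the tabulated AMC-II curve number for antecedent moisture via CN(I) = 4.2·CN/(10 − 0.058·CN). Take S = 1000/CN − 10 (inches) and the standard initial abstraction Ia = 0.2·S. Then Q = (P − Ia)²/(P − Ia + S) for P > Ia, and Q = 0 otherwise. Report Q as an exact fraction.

NRCS table: pasture, good condition, soil group D → CN(II) = 80
Adjust CN=80 to AMC I: 4.2·80/(10 − 0.058·80) → 336 ÷ (134/25) = 4200/67 ≈ 62.687
Max retention: S = 1000/(4200/67) − 10 = 125/21 in (≈ 5.952 in)
Ia = 0.2S: 0.2·5.952 = 1.190 in (exactly 25/21)
P = 1.120 ≤ Ia = 1.190 in: entire storm abstracted, Q = 0.

Q = 0 in ≈ 0.000 in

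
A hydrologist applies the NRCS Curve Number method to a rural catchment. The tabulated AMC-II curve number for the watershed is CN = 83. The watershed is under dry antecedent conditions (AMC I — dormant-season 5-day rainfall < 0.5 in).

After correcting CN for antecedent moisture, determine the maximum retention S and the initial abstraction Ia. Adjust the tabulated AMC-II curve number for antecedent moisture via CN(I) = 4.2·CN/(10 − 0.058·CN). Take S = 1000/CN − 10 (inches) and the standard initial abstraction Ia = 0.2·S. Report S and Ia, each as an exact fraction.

S = 8500/1743 in ≈ 4.877 in; Ia = 1700/1743 in ≈ 0.975 in

CN(I) from CN(II)=83: (4.2·83)/(10 − 0.058·83) = 174300/2593 ≈ 67.219
Retention S: 1000/CN − 10 with CN=67.219 → S = 8500/1743 ≈ 4.877 in
Ia = 0.2S: 0.2·4.877 = 0.975 in (exactly 1700/1743)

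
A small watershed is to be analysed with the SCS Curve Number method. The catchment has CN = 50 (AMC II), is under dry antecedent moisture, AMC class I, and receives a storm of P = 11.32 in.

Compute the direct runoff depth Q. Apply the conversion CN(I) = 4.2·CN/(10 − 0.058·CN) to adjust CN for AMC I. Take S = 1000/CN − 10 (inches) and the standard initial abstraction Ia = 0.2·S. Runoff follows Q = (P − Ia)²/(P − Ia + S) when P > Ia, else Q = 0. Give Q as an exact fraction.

Dry (AMC I): CN(I) = 4.2·50/(10 − 0.058·50) = 210/(71/10) = 2100/71 ≈ 29.577
Max retention: S = 1000/(2100/71) − 10 = 500/21 in (≈ 23.810 in)
Ia = 0.2S: 0.2·23.810 = 4.762 in (exactly 100/21)
Excess rainfall: 11.320 − 4.762 = 6.558 in; P > Ia so Q > 0
Q: (3443/525)² ÷ (15943/525) = 11854249/8370075 in (≈ 1.416 in)

Q = 11854249/8370075 in ≈ 1.416 in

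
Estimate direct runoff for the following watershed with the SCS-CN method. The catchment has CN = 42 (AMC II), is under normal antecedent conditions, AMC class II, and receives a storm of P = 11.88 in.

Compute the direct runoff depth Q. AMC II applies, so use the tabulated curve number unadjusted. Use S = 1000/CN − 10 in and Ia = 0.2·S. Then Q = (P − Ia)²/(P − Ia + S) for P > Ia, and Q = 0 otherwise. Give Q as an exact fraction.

Q = 22915369/6319425 in ≈ 3.626 in

CN(II) = 42; AMC II needs no correction.
Max retention: S = 1000/42 − 10 = 290/21 in (≈ 13.810 in)
Ia = 0.2·(290/21) = 58/21 in ≈ 2.762 in
Excess rainfall: 11.880 − 2.762 = 9.118 in; P > Ia so Q > 0
Runoff Q = (P−Ia)²/(P−Ia+S) = (9.118)²/(9.118+13.810) = 22915369/6319425 ≈ 3.626 in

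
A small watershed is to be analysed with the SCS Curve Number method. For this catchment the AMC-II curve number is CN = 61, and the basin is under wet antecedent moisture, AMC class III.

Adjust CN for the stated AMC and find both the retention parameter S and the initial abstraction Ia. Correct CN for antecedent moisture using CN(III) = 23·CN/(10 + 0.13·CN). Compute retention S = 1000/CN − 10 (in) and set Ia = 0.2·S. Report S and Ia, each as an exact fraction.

CN(III) from CN(II)=61: (23·61)/(10 + 0.13·61) = 140300/1793 ≈ 78.249
S = 1000/(140300/1793) − 10 = 3900/1403 in ≈ 2.780 in
Initial abstraction Ia = S/5 = (3900/1403)/5 = 780/1403 ≈ 0.556 in

S = 3900/1403 in ≈ 2.780 in; Ia = 780/1403 in ≈ 0.556 in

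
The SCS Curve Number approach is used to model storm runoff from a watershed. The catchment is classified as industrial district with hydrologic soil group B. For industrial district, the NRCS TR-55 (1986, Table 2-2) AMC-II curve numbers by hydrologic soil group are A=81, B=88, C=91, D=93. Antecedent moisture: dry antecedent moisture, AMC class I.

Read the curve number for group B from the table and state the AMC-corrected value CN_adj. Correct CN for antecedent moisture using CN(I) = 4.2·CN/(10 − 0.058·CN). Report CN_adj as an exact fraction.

NRCS table: industrial district, soil group B → CN(II) = 88
CN(I) from CN(II)=88: (4.2·88)/(10 − 0.058·88) = 3850/51 ≈ 75.490

CN_adj = 3850/51 ≈ 75.490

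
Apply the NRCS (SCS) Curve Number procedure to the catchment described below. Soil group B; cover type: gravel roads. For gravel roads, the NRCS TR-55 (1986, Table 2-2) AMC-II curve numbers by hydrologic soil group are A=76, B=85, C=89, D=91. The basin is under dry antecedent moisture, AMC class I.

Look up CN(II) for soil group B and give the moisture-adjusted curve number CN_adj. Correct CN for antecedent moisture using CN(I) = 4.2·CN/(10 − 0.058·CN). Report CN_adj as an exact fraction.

NRCS table: gravel roads, soil group B → CN(II) = 85
Adjust CN=85 to AMC I: 4.2·85/(10 − 0.058·85) → 357 ÷ (507/100) = 11900/169 ≈ 70.414

CN_adj = 11900/169 ≈ 70.414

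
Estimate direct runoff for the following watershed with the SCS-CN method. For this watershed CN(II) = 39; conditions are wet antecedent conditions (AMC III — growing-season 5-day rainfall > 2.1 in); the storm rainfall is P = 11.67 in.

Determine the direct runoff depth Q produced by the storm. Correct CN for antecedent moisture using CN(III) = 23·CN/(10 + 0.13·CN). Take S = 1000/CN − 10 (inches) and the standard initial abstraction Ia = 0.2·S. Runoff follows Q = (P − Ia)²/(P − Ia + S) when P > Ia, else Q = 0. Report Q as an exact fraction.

Wet (AMC III): CN(III) = 23·39/(10 + 0.13·39) = 897/(1507/100) = 89700/1507 ≈ 59.522
S = 1000/(89700/1507) − 10 = 6100/897 in ≈ 6.800 in
Ia = 0.2S: 0.2·6.800 = 1.360 in (exactly 1220/897)
Excess rainfall: 11.670 − 1.360 = 10.310 in; P > Ia so Q > 0
Q = (924799/89700)²/((924799/89700) + 6100/897) = (855253190401/8046090000)/(1534799/89700) = 855253190401/137671470300 in ≈ 6.212 in

Q = 855253190401/137671470300 in ≈ 6.212 in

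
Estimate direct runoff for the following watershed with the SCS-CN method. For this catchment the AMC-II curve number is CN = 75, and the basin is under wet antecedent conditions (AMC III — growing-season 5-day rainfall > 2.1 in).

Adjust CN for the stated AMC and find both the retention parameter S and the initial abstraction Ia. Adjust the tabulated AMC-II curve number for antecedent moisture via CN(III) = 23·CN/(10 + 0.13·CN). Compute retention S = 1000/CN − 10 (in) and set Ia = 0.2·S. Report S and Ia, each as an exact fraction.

S = 100/69 in ≈ 1.449 in; Ia = 20/69 in ≈ 0.290 in

Wet (AMC III): CN(III) = 23·75/(10 + 0.13·75) = 1725/(79/4) = 6900/79 ≈ 87.342
S = 1000/(6900/79) − 10 = 100/69 in ≈ 1.449 in
Initial abstraction Ia = S/5 = (100/69)/5 = 20/69 ≈ 0.290 in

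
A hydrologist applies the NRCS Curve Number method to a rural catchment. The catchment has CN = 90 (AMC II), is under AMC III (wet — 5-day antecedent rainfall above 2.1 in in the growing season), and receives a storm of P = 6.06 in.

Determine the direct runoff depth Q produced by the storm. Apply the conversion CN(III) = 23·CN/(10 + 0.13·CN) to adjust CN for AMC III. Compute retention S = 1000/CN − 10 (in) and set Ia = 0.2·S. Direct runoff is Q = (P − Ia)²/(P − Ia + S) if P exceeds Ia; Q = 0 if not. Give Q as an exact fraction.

Q = 3809481841/690562350 in ≈ 5.516 in

CN(III) from CN(II)=90: (23·90)/(10 + 0.13·90) = 20700/217 ≈ 95.392
S = 1000/(20700/217) − 10 = 100/207 in ≈ 0.483 in
Ia = 0.2·(100/207) = 20/207 in ≈ 0.097 in
Since P=6.060 > Ia=0.097: effective rainfall P−Ia = 61721/10350 in
Q = (61721/10350)²/((61721/10350) + 100/207) = (3809481841/107122500)/(66721/10350) = 3809481841/690562350 in ≈ 5.516 in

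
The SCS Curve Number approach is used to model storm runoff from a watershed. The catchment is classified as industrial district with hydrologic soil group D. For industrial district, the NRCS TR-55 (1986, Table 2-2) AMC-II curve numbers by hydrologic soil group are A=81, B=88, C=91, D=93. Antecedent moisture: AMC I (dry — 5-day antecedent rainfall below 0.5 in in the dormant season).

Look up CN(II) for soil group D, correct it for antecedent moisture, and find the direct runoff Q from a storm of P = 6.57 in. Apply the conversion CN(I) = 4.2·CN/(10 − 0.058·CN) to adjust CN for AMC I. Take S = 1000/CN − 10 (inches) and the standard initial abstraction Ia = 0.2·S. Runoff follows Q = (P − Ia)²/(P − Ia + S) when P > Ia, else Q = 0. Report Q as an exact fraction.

Q = 30033929809/6230153700 in ≈ 4.821 in

NRCS table: industrial district, soil group D → CN(II) = 93
Dry (AMC I): CN(I) = 4.2·93/(10 − 0.058·93) = (1953/5)/(2303/500) = 27900/329 ≈ 84.802
S = 1000/(27900/329) − 10 = 500/279 in ≈ 1.792 in
Ia = 0.2·(500/279) = 100/279 in ≈ 0.358 in
P − Ia = 6.570 − 0.358 = 173303/27900 ≈ 6.212 in (> 0, runoff occurs)
Runoff Q = (P−Ia)²/(P−Ia+S) = (6.212)²/(6.212+1.792) = 30033929809/6230153700 ≈ 4.821 in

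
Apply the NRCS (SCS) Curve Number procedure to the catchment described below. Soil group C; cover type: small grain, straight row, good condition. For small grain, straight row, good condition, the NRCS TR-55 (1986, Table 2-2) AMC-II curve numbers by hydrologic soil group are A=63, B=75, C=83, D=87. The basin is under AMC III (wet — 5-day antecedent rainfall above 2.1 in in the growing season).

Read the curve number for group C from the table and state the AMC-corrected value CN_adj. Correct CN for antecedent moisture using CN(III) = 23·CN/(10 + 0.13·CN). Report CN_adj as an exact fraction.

CN_adj = 190900/2079 ≈ 91.823

NRCS table: small grain, straight row, good condition, soil group C → CN(II) = 83
Wet (AMC III): CN(III) = 23·83/(10 + 0.13·83) = 1909/(2079/100) = 190900/2079 ≈ 91.823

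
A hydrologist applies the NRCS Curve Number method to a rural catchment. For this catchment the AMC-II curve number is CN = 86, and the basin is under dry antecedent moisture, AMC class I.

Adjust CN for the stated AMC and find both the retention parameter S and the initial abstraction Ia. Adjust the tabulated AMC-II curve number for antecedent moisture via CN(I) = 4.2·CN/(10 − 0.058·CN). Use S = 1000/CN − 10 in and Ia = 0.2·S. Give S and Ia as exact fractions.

Adjust CN=86 to AMC I: 4.2·86/(10 − 0.058·86) → (1806/5) ÷ (1253/250) = 12900/179 ≈ 72.067
S = 1000/(12900/179) − 10 = 500/129 in ≈ 3.876 in
Ia = 0.2S: 0.2·3.876 = 0.775 in (exactly 100/129)

S = 500/129 in ≈ 3.876 in; Ia = 100/129 in ≈ 0.775 in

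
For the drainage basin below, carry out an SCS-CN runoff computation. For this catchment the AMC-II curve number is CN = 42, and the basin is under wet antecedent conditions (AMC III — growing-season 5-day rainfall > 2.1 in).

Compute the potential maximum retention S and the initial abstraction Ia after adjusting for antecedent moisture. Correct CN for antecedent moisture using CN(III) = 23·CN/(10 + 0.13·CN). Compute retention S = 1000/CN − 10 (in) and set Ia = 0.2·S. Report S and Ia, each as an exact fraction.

Adjust CN=42 to AMC III: 23·42/(10 + 0.13·42) → 966 ÷ (773/50) = 48300/773 ≈ 62.484
S = 1000/(48300/773) − 10 = 2900/483 in ≈ 6.004 in
Ia = 0.2·(2900/483) = 580/483 in ≈ 1.201 in

S = 2900/483 in ≈ 6.004 in; Ia = 580/483 in ≈ 1.201 in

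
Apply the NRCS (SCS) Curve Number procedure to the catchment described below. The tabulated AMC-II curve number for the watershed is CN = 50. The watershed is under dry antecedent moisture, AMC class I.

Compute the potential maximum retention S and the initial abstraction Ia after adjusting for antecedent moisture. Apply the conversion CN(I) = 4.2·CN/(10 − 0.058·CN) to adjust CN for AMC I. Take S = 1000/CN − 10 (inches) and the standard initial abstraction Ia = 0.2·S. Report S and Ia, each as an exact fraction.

Dry (AMC I): CN(I) = 4.2·50/(10 − 0.058·50) = 210/(71/10) = 2100/71 ≈ 29.577
Retention S: 1000/CN − 10 with CN=29.577 → S = 500/21 ≈ 23.810 in
Initial abstraction Ia = S/5 = (500/21)/5 = 100/21 ≈ 4.762 in

S = 500/21 in ≈ 23.810 in; Ia = 100/21 in ≈ 4.762 in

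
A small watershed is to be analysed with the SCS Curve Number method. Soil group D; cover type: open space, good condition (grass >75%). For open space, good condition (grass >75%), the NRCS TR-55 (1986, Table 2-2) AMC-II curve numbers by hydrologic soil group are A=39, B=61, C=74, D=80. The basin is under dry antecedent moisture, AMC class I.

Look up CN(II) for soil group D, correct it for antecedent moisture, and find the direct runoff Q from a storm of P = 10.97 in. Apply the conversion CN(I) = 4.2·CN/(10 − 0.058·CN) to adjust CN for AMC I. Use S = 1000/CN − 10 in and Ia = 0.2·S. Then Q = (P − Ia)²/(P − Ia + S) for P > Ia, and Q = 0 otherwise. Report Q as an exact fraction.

NRCS table: open space, good condition (grass >75%), soil group D → CN(II) = 80
Adjust CN=80 to AMC I: 4.2·80/(10 − 0.058·80) → 336 ÷ (134/25) = 4200/67 ≈ 62.687
Retention S: 1000/CN − 10 with CN=62.687 → S = 125/21 ≈ 5.952 in
Ia = 0.2S: 0.2·5.952 = 1.190 in (exactly 25/21)
Excess rainfall: 10.970 − 1.190 = 9.780 in; P > Ia so Q > 0
Runoff Q = (P−Ia)²/(P−Ia+S) = (9.780)²/(9.780+5.952) = 421768369/69377700 ≈ 6.079 in

Q = 421768369/69377700 in ≈ 6.079 in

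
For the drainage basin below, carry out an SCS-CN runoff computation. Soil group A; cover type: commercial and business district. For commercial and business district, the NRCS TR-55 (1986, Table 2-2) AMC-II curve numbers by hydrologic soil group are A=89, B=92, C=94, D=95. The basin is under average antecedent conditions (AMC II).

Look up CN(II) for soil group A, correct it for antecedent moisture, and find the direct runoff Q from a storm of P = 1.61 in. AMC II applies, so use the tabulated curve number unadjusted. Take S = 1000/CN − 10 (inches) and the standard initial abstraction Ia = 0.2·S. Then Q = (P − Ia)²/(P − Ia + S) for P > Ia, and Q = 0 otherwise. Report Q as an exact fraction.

Q = 147112641/205848100 in ≈ 0.715 in

NRCS table: commercial and business district, soil group A → CN(II) = 89
CN(II) = 89; AMC II needs no correction.
Retention S: 1000/CN − 10 with CN=89.000 → S = 110/89 ≈ 1.236 in
Ia = 0.2S: 0.2·1.236 = 0.247 in (exactly 22/89)
Since P=1.610 > Ia=0.247: effective rainfall P−Ia = 12129/8900 in
Q: (12129/8900)² ÷ (23129/8900) = 147112641/205848100 in (≈ 0.715 in)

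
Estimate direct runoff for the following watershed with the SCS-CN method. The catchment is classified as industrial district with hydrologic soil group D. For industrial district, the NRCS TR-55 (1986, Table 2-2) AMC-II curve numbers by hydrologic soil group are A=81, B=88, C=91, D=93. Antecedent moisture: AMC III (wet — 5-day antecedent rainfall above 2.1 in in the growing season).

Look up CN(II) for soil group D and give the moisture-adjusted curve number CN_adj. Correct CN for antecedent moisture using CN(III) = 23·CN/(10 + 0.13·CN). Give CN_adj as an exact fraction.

CN_adj = 213900/2209 ≈ 96.831

NRCS table: industrial district, soil group D → CN(II) = 93
Wet (AMC III): CN(III) = 23·93/(10 + 0.13·93) = 2139/(2209/100) = 213900/2209 ≈ 96.831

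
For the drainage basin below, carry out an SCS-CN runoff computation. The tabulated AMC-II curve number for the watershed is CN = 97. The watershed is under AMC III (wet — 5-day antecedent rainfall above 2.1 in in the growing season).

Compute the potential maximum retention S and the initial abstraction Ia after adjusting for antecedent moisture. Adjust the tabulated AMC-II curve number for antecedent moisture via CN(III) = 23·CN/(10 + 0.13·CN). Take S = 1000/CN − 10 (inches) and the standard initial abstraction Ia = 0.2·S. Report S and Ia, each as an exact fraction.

S = 300/2231 in ≈ 0.134 in; Ia = 60/2231 in ≈ 0.027 in

CN(III) from CN(II)=97: (23·97)/(10 + 0.13·97) = 223100/2261 ≈ 98.673
S = 1000/(223100/2261) − 10 = 300/2231 in ≈ 0.134 in
Initial abstraction Ia = S/5 = (300/2231)/5 = 60/2231 ≈ 0.027 in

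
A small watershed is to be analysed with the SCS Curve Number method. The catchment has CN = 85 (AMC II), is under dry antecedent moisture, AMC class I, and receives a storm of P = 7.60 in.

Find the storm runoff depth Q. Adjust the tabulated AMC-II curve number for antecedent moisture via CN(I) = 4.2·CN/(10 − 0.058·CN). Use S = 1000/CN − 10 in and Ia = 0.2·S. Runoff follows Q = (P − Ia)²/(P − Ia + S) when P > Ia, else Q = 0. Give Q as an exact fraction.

Adjust CN=85 to AMC I: 4.2·85/(10 − 0.058·85) → 357 ÷ (507/100) = 11900/169 ≈ 70.414
S = 1000/(11900/169) − 10 = 500/119 in ≈ 4.202 in
Ia = 0.2·(500/119) = 100/119 in ≈ 0.840 in
Since P=7.600 > Ia=0.840: effective rainfall P−Ia = 4022/595 in
Q: (4022/595)² ÷ (6522/595) = 8088242/1940295 in (≈ 4.169 in)

Q = 8088242/1940295 in ≈ 4.169 in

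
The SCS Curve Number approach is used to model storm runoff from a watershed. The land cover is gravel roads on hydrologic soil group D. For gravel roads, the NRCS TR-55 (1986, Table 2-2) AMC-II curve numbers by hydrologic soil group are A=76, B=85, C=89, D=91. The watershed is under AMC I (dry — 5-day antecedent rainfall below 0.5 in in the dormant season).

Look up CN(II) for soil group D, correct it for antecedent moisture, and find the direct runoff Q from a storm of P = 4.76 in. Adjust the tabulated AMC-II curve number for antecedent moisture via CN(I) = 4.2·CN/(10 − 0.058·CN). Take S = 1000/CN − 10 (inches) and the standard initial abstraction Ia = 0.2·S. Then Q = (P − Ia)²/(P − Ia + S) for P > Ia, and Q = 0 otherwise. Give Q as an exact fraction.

NRCS table: gravel roads, soil group D → CN(II) = 91
CN(I) from CN(II)=91: (4.2·91)/(10 − 0.058·91) = 63700/787 ≈ 80.940
S = 1000/(63700/787) − 10 = 1500/637 in ≈ 2.355 in
Ia = 0.2·(1500/637) = 300/637 in ≈ 0.471 in
Excess rainfall: 4.760 − 0.471 = 4.289 in; P > Ia so Q > 0
Q: (68303/15925)² ÷ (105803/15925) = 4665299809/1684912775 in (≈ 2.769 in)

Q = 4665299809/1684912775 in ≈ 2.769 in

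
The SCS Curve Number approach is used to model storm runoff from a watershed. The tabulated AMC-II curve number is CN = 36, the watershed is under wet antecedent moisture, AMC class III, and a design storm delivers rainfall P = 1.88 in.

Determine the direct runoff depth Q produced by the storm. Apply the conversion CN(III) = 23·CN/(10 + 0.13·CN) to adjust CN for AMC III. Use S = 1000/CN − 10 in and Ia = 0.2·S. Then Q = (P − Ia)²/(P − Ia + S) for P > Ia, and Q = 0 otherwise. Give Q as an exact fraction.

Q = 2989441/215947575 in ≈ 0.014 in

Adjust CN=36 to AMC III: 23·36/(10 + 0.13·36) → 828 ÷ (367/25) = 20700/367 ≈ 56.403
Retention S: 1000/CN − 10 with CN=56.403 → S = 1600/207 ≈ 7.729 in
Initial abstraction Ia = S/5 = (1600/207)/5 = 320/207 ≈ 1.546 in
P − Ia = 1.880 − 1.546 = 1729/5175 ≈ 0.334 in (> 0, runoff occurs)
Q: (1729/5175)² ÷ (41729/5175) = 2989441/215947575 in (≈ 0.014 in)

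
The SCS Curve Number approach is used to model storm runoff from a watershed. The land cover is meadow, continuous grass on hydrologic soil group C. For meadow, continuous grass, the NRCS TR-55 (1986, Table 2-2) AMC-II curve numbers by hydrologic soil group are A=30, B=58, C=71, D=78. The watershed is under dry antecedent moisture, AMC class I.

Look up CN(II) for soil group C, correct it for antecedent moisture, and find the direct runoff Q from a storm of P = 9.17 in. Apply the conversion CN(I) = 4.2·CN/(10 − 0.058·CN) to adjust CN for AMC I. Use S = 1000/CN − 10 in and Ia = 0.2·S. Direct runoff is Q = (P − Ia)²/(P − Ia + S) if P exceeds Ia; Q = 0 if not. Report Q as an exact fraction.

NRCS table: meadow, continuous grass, soil group C → CN(II) = 71
Adjust CN=71 to AMC I: 4.2·71/(10 − 0.058·71) → (1491/5) ÷ (2941/500) = 149100/2941 ≈ 50.697
Retention S: 1000/CN − 10 with CN=50.697 → S = 14500/1491 ≈ 9.725 in
Ia = 0.2S: 0.2·9.725 = 1.945 in (exactly 2900/1491)
P − Ia = 9.170 − 1.945 = 1077247/149100 ≈ 7.225 in (> 0, runoff occurs)
Q = (1077247/149100)²/((1077247/149100) + 14500/1491) = (1160461099009/22230810000)/(2527247/149100) = 1160461099009/376812527700 in ≈ 3.080 in

Q = 1160461099009/376812527700 in ≈ 3.080 in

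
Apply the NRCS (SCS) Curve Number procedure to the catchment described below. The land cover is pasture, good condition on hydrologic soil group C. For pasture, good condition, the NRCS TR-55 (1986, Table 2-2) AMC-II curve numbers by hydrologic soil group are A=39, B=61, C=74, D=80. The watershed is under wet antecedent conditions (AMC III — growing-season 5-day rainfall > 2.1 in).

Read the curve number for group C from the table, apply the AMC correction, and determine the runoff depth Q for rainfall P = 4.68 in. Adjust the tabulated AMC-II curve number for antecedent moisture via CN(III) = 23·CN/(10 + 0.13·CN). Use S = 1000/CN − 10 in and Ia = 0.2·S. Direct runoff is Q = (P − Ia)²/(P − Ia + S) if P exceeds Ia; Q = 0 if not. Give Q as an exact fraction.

Q = 51251281/15807325 in ≈ 3.242 in

NRCS table: pasture, good condition, soil group C → CN(II) = 74
CN(III) from CN(II)=74: (23·74)/(10 + 0.13·74) = 85100/981 ≈ 86.748
S = 1000/(85100/981) − 10 = 1300/851 in ≈ 1.528 in
Initial abstraction Ia = S/5 = (1300/851)/5 = 260/851 ≈ 0.306 in
P − Ia = 4.680 − 0.306 = 93067/21275 ≈ 4.374 in (> 0, runoff occurs)
Runoff Q = (P−Ia)²/(P−Ia+S) = (4.374)²/(4.374+1.528) = 51251281/15807325 ≈ 3.242 in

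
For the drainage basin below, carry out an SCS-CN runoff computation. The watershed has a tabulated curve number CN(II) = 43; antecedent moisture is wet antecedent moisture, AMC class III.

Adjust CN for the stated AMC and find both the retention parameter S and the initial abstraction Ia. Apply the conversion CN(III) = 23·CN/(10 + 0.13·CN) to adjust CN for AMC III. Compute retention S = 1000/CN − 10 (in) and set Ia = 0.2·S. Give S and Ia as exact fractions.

Adjust CN=43 to AMC III: 23·43/(10 + 0.13·43) → 989 ÷ (1559/100) = 98900/1559 ≈ 63.438
S = 1000/(98900/1559) − 10 = 5700/989 in ≈ 5.763 in
Ia = 0.2S: 0.2·5.763 = 1.153 in (exactly 1140/989)

S = 5700/989 in ≈ 5.763 in; Ia = 1140/989 in ≈ 1.153 in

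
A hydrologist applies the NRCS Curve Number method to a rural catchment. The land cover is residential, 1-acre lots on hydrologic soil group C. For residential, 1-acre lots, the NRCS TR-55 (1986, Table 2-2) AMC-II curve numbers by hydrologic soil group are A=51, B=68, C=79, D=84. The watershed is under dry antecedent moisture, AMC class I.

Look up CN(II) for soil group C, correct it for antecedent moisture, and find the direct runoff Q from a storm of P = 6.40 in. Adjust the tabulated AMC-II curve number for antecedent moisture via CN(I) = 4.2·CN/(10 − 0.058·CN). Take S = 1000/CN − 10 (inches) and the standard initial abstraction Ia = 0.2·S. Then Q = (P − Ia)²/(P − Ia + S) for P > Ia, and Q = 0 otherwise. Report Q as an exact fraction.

Q = 257049/111785 in ≈ 2.299 in

NRCS table: residential, 1-acre lots, soil group C → CN(II) = 79
Adjust CN=79 to AMC I: 4.2·79/(10 − 0.058·79) → (1659/5) ÷ (2709/500) = 7900/129 ≈ 61.240
Retention S: 1000/CN − 10 with CN=61.240 → S = 500/79 ≈ 6.329 in
Ia = 0.2·(500/79) = 100/79 in ≈ 1.266 in
P − Ia = 6.400 − 1.266 = 2028/395 ≈ 5.134 in (> 0, runoff occurs)
Q = (2028/395)²/((2028/395) + 500/79) = (4112784/156025)/(4528/395) = 257049/111785 in ≈ 2.299 in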